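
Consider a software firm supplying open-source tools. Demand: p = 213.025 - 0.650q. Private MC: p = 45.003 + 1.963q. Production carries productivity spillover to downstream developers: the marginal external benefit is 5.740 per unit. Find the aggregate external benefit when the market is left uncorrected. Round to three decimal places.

369.095

Market equilibrium (private): 45.003 + 1.963q = 213.025 - 0.650q → q_m = 64.3023.
Total external benefit = MEB × q_m = 5.740 × 64.3023 = 369.0952.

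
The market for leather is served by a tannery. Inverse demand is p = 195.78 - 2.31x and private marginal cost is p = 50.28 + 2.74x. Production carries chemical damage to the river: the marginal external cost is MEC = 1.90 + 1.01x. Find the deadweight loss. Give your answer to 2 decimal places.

DWL = 79.29

Market equilibrium (private): 50.28 + 2.74x = 195.78 - 2.31x → x_m = 28.8119.
Social marginal cost = private MC + MEC = 52.18 + 3.75x.
Set SMC = demand: 52.18 + 3.75x = 195.78 - 2.31x → x* = 23.6964.
Height of the DWL triangle at x_m is SMC(x_m) − demand(x_m) = MEC(x_m) = 31.0000.
DWL = ½ × 5.1155 × 31.0000 = 79.2903.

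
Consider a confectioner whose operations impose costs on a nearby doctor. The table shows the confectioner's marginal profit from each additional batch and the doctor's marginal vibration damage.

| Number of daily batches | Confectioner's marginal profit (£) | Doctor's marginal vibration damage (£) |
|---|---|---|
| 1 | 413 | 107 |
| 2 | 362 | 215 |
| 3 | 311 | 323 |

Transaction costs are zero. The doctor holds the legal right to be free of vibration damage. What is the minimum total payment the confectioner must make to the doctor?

Efficient level: marginal profit ≥ marginal vibration damage through level 2, so k* = 2.
With the doctor holding the right, the confectioner must at least compensate total damage at k*: 107 + 215 = 322.

£322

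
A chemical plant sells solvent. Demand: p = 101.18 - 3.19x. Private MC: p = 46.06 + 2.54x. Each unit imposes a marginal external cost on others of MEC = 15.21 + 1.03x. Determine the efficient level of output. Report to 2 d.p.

x* = 5.90

Social marginal cost = private MC + MEC = 61.27 + 3.57x.
Set SMC = demand: 61.27 + 3.57x = 101.18 - 3.19x → x* = 5.9038.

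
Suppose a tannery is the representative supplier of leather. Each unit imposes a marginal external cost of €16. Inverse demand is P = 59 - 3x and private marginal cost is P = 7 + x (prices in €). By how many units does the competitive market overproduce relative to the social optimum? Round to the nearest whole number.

Market equilibrium (private): 7 + x = 59 - 3x → x_m = 13.0000.
Social marginal cost = private MC + MEC = 23 + x.
Set SMC = demand: 23 + x = 59 - 3x → x* = 9.0000.
Gap = |13.0000 − 9.0000| = 4.0000.

4 units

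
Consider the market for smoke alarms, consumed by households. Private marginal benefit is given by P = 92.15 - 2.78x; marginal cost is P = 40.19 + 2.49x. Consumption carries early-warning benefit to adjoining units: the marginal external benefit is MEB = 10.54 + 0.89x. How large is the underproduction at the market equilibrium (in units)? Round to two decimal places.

4.41 units

Market equilibrium (private): 40.19 + 2.49x = 92.15 - 2.78x → x_m = 9.8596.
Social marginal benefit = demand + MEB = 102.69 - 1.89x.
Set SMB = MC: 102.69 - 1.89x = 40.19 + 2.49x → x* = 14.2694.
Gap = |9.8596 − 14.2694| = 4.4098.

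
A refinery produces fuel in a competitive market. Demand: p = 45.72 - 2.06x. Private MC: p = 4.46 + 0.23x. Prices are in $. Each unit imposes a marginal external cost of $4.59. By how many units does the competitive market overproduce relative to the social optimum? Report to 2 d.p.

2.00 units

Market equilibrium (private): 4.46 + 0.23x = 45.72 - 2.06x → x_m = 18.0175.
Social marginal cost = private MC + MEC = 9.05 + 0.23x.
Set SMC = demand: 9.05 + 0.23x = 45.72 - 2.06x → x* = 16.0131.
Gap = |18.0175 − 16.0131| = 2.0044.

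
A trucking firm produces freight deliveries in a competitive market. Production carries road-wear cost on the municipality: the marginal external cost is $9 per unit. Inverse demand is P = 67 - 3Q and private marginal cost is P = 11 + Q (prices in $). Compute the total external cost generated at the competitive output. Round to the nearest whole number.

Market equilibrium (private): 11 + Q = 67 - 3Q → Q_m = 14.0000.
Total external cost = MEC × Q_m = 9 × 14.0000 = 126.0000.

$126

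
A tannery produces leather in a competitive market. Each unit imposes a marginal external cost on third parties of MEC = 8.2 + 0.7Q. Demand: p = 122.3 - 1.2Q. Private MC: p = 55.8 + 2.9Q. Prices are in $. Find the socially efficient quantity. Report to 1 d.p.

Q* = 12.1

Social marginal cost = private MC + MEC = 64.0 + 3.6Q.
Set SMC = demand: 64.0 + 3.6Q = 122.3 - 1.2Q → Q* = 12.1458.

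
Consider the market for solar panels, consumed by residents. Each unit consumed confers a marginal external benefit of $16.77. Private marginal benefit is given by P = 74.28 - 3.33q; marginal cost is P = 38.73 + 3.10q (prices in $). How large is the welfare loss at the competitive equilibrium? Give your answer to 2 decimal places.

Market equilibrium (private): 38.73 + 3.10q = 74.28 - 3.33q → q_m = 5.5288.
Social marginal benefit = demand + MEB = 91.05 - 3.33q.
Set SMB = MC: 91.05 - 3.33q = 38.73 + 3.10q → q* = 8.1369.
The welfare-loss triangle has base |q_m − q*| and height MEB(q_m) (the vertical gap between SMB and MC is zero at q* and MEB at q_m).
DWL = ½ × 2.6081 × 16.7700 = 21.8689.

DWL = $21.87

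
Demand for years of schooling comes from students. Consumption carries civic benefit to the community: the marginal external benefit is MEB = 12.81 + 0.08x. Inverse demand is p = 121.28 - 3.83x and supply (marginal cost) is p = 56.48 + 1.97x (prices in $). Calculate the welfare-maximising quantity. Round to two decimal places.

x* = 13.57

Social marginal benefit = demand + MEB = 134.09 - 3.75x.
Set SMB = MC: 134.09 - 3.75x = 56.48 + 1.97x → x* = 13.5682.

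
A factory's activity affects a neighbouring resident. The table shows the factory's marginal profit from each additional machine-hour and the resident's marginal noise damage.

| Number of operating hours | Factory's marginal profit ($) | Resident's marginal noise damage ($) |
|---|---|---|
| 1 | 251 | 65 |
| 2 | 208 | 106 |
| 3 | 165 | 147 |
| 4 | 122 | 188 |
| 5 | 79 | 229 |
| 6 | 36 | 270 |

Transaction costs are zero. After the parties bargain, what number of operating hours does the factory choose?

3

Bargaining reaches the level where marginal profit last exceeds marginal noise damage.
That holds through level 3 (165 ≥ 147) but not at 4 (122 < 188).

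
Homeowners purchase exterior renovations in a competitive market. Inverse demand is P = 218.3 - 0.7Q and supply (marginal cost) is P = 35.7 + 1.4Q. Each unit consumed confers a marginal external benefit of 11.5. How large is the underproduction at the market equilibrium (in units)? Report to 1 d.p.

Market equilibrium (private): 35.7 + 1.4Q = 218.3 - 0.7Q → Q_m = 86.9524.
Social marginal benefit = demand + MEB = 229.8 - 0.7Q.
Set SMB = MC: 229.8 - 0.7Q = 35.7 + 1.4Q → Q* = 92.4286.
Gap = |86.9524 − 92.4286| = 5.4762.

5.5 units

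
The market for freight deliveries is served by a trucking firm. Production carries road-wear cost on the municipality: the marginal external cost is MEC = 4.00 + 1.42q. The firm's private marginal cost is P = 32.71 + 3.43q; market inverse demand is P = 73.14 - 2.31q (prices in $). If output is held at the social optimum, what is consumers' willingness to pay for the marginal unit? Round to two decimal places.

Social marginal cost = private MC + MEC = 36.71 + 4.85q.
Set SMC = demand: 36.71 + 4.85q = 73.14 - 2.31q → q* = 5.0880.
Consumer price on the demand curve at q*: 73.14 − 2.31×5.0880 = 61.3867.

P = $61.39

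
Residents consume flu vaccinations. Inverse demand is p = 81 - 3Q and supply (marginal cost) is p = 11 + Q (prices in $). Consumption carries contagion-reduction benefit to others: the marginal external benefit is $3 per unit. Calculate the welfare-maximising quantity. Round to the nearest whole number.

Q* = 18

Social marginal benefit = demand + MEB = 84 - 3Q.
Set SMB = MC: 84 - 3Q = 11 + Q → Q* = 18.2500.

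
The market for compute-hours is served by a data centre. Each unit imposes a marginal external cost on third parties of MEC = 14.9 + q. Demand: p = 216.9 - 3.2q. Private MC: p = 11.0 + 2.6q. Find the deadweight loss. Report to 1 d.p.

DWL = 186.8

Market equilibrium (private): 11.0 + 2.6q = 216.9 - 3.2q → q_m = 35.5000.
Social marginal cost = private MC + MEC = 25.9 + 3.6q.
Set SMC = demand: 25.9 + 3.6q = 216.9 - 3.2q → q* = 28.0882.
Between q* and q_m the wedge SMC − demand runs linearly from 0 to MEC(q_m), so the loss is a triangle.
DWL = ½ × 7.4118 × 50.4000 = 186.7774.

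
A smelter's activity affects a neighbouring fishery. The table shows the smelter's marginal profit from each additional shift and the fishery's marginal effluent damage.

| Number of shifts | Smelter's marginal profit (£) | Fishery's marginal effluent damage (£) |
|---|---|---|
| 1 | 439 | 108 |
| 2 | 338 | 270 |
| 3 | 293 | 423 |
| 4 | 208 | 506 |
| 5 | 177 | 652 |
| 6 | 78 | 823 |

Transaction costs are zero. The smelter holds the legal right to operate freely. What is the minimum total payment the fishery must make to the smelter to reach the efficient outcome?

£756

Left alone the smelter would choose level 6 (marginal profit stays positive).
Efficient level: k* = 2 (marginal profit ≥ marginal effluent damage through 2).
The fishery must at least cover the smelter's forgone profit from cutting 6→2: 293 + 208 + 177 + 78 = 756.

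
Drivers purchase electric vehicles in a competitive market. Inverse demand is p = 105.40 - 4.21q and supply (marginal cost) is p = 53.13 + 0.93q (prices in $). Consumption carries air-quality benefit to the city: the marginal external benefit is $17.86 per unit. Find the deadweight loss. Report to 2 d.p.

DWL = $31.03

Market equilibrium (private): 53.13 + 0.93q = 105.40 - 4.21q → q_m = 10.1693.
Social marginal benefit = demand + MEB = 123.26 - 4.21q.
Set SMB = MC: 123.26 - 4.21q = 53.13 + 0.93q → q* = 13.6440.
The welfare-loss triangle has base |q_m − q*| and height MEB(q_m) (the vertical gap between SMB and MC is zero at q* and MEB at q_m).
DWL = ½ × 3.4747 × 17.8600 = 31.0291.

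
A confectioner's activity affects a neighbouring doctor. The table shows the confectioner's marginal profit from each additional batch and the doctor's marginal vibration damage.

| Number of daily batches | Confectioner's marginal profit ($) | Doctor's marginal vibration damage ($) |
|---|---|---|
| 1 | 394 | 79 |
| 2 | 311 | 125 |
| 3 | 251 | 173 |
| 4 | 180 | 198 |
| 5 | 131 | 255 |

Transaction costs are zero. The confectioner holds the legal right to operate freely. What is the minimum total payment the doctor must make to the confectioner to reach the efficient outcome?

$311

Left alone the confectioner would choose level 5 (marginal profit stays positive).
Efficient level: k* = 3 (marginal profit ≥ marginal vibration damage through 3).
The doctor must at least cover the confectioner's forgone profit from cutting 5→3: 180 + 131 = 311.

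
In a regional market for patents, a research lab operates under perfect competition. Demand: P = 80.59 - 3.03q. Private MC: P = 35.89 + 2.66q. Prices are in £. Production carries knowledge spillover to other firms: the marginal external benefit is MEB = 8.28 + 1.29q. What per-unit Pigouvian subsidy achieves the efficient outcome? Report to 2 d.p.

Social marginal cost = private MC − MEB = 27.61 + 1.37q.
Set SMC = demand: 27.61 + 1.37q = 80.59 - 3.03q → q* = 12.0409.
The Pigouvian subsidy equals MEB at q*: 8.28 + 1.29×12.0409 = 23.8128.

subsidy = £23.81 per unit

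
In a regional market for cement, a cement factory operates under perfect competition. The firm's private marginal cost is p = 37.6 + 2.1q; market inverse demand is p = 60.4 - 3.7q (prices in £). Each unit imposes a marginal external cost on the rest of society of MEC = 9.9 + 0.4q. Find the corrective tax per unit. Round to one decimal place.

tax = £10.7 per unit

Social marginal cost = private MC + MEC = 47.5 + 2.5q.
Set SMC = demand: 47.5 + 2.5q = 60.4 - 3.7q → q* = 2.0806.
The Pigouvian tax equals MEC at q*: 9.9 + 0.4×2.0806 = 10.7322.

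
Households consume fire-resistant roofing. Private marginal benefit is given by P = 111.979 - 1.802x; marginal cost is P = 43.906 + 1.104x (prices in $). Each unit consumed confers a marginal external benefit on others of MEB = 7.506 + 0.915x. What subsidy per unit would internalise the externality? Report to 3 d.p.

subsidy = $42.240 per unit

Social marginal benefit = demand + MEB = 119.485 - 0.887x.
Set SMB = MC: 119.485 - 0.887x = 43.906 + 1.104x → x* = 37.9603.
The Pigouvian subsidy equals MEB at x*: 7.506 + 0.915×37.9603 = 42.2397.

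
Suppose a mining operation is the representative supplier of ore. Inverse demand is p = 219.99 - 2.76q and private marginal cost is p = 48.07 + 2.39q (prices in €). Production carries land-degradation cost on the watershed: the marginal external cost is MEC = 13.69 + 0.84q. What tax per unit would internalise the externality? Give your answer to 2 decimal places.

tax = €35.88 per unit

Social marginal cost = private MC + MEC = 61.76 + 3.23q.
Set SMC = demand: 61.76 + 3.23q = 219.99 - 2.76q → q* = 26.4157.
The Pigouvian tax equals MEC at q*: 13.69 + 0.84×26.4157 = 35.8792.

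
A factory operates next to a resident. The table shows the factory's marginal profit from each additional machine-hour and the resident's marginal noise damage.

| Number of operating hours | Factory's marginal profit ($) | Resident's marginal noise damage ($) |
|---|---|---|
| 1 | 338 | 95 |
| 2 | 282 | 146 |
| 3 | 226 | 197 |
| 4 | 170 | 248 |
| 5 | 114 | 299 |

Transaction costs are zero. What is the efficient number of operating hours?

Bargaining reaches the level where marginal profit last exceeds marginal noise damage.
That holds through level 3 (226 ≥ 197) but not at 4 (170 < 248).

3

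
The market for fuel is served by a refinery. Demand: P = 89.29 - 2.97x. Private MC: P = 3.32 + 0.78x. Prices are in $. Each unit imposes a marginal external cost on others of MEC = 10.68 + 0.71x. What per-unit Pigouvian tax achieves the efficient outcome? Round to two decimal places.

Social marginal cost = private MC + MEC = 14.00 + 1.49x.
Set SMC = demand: 14.00 + 1.49x = 89.29 - 2.97x → x* = 16.8812.
The Pigouvian tax equals MEC at x*: 10.68 + 0.71×16.8812 = 22.6657.

tax = $22.67 per unit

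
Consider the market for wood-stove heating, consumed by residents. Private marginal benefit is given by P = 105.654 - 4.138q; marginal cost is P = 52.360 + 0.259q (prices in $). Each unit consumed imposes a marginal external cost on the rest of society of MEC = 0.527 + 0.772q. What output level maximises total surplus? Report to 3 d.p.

q* = 10.208

Social marginal benefit = demand − MEC = 105.127 - 4.910q.
Set SMB = MC: 105.127 - 4.910q = 52.360 + 0.259q → q* = 10.2084.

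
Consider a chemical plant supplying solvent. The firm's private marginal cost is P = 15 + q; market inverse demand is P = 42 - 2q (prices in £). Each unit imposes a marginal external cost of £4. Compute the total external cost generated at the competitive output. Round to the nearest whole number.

Market equilibrium (private): 15 + q = 42 - 2q → q_m = 9.0000.
Total external cost = MEC × q_m = 4 × 9.0000 = 36.0000.

£36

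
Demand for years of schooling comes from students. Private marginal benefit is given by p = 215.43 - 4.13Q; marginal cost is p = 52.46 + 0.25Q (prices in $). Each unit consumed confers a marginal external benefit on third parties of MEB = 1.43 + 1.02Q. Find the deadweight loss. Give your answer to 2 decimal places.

DWL = $230.79

Market equilibrium (private): 52.46 + 0.25Q = 215.43 - 4.13Q → Q_m = 37.2078.
Social marginal benefit = demand + MEB = 216.86 - 3.11Q.
Set SMB = MC: 216.86 - 3.11Q = 52.46 + 0.25Q → Q* = 48.9286.
The loss is the area between SMB and MC from Q* to Q_m; with linear curves that's a triangle of height MEB(Q_m).
DWL = ½ × 11.7208 × 39.3819 = 230.7937.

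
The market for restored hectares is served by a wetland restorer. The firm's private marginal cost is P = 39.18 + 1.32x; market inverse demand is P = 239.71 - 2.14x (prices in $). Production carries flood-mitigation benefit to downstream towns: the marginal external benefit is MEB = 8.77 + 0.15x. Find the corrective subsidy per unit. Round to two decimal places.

Social marginal cost = private MC − MEB = 30.41 + 1.17x.
Set SMC = demand: 30.41 + 1.17x = 239.71 - 2.14x → x* = 63.2326.
The Pigouvian subsidy equals MEB at x*: 8.77 + 0.15×63.2326 = 18.2549.

subsidy = $18.25 per unit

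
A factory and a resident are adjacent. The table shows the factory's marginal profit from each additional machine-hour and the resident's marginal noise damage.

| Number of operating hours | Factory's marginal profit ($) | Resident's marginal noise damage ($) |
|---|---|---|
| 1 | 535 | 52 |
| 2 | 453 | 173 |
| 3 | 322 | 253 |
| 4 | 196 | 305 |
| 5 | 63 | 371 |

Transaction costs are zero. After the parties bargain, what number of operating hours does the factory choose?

3

Bargaining reaches the level where marginal profit last exceeds marginal noise damage.
That holds through level 3 (322 ≥ 253) but not at 4 (196 < 305).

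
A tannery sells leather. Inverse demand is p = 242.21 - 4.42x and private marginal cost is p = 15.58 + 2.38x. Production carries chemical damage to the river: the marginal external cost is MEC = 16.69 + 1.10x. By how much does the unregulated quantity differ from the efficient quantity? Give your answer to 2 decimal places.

Market equilibrium (private): 15.58 + 2.38x = 242.21 - 4.42x → x_m = 33.3279.
Social marginal cost = private MC + MEC = 32.27 + 3.48x.
Set SMC = demand: 32.27 + 3.48x = 242.21 - 4.42x → x* = 26.5747.
Gap = |33.3279 − 26.5747| = 6.7532.

6.75 units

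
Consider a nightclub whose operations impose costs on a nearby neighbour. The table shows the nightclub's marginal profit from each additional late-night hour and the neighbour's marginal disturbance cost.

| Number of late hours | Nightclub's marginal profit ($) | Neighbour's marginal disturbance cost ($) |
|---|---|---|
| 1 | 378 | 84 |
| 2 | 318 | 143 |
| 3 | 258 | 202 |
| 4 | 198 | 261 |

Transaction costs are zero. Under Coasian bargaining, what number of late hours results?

3

Bargaining reaches the level where marginal profit last exceeds marginal disturbance cost.
That holds through level 3 (258 ≥ 202) but not at 4 (198 < 261).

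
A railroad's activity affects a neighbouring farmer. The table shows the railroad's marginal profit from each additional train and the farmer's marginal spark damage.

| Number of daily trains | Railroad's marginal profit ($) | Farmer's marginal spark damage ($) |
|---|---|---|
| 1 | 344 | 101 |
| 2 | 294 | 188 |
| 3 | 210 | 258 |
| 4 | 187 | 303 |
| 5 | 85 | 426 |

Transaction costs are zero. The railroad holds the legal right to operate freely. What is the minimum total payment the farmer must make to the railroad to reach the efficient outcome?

$482

Left alone the railroad would choose level 5 (marginal profit stays positive).
Efficient level: k* = 2 (marginal profit ≥ marginal spark damage through 2).
The farmer must at least cover the railroad's forgone profit from cutting 5→2: 210 + 187 + 85 = 482.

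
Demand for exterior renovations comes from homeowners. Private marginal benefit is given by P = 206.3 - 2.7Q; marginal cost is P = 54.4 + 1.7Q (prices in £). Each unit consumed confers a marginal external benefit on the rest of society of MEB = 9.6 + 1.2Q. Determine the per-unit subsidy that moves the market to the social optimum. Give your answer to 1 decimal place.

subsidy = £70.2 per unit

Social marginal benefit = demand + MEB = 215.9 - 1.5Q.
Set SMB = MC: 215.9 - 1.5Q = 54.4 + 1.7Q → Q* = 50.4688.
The Pigouvian subsidy equals MEB at Q*: 9.6 + 1.2×50.4688 = 70.1626.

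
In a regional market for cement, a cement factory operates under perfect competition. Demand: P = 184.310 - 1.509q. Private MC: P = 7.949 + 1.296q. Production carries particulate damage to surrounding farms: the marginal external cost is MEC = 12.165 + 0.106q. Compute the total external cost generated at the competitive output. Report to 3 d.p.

974.375

Market equilibrium (private): 7.949 + 1.296q = 184.310 - 1.509q → q_m = 62.8738.
Total external cost = ∫₀^{q_m} (12.165 + 0.106q) dq = 12.165×62.8738 + ½×0.106×62.8738² = 974.3749.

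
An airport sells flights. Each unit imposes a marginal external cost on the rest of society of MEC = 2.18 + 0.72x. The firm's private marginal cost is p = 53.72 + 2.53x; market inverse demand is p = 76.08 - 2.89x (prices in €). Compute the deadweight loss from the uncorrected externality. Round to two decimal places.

DWL = €2.16

Market equilibrium (private): 53.72 + 2.53x = 76.08 - 2.89x → x_m = 4.1255.
Social marginal cost = private MC + MEC = 55.90 + 3.25x.
Set SMC = demand: 55.90 + 3.25x = 76.08 - 2.89x → x* = 3.2866.
The welfare-loss triangle has base |x_m − x*| and height MEC(x_m) (the vertical gap between SMC and demand is zero at x* and MEC at x_m).
DWL = ½ × 0.8389 × 5.1503 = 2.1603.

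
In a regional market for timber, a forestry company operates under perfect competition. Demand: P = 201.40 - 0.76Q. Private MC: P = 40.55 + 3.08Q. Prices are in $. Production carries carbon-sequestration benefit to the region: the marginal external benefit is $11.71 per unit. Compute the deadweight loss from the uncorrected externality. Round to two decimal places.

DWL = $17.85

Market equilibrium (private): 40.55 + 3.08Q = 201.40 - 0.76Q → Q_m = 41.8880.
Social marginal cost = private MC − MEB = 28.84 + 3.08Q.
Set SMC = demand: 28.84 + 3.08Q = 201.40 - 0.76Q → Q* = 44.9375.
Height of the DWL triangle at Q_m is demand(Q_m) − SMC(Q_m) = MEB(Q_m) = 11.7100.
DWL = ½ × 3.0495 × 11.7100 = 17.8548.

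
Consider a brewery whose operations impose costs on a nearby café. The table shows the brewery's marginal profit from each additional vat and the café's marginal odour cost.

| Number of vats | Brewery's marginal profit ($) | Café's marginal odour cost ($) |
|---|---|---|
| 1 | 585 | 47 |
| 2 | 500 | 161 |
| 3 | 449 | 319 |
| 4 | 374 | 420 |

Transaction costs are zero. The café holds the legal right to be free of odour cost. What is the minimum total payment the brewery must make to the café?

$527

Efficient level: marginal profit ≥ marginal odour cost through level 3, so k* = 3.
With the café holding the right, the brewery must at least compensate total damage at k*: 47 + 161 + 319 = 527.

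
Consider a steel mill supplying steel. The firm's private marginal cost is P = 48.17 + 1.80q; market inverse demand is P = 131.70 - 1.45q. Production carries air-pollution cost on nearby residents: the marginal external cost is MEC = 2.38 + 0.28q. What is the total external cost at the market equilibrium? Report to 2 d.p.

153.65

Market equilibrium (private): 48.17 + 1.80q = 131.70 - 1.45q → q_m = 25.7015.
Total external cost = ∫₀^{q_m} (2.38 + 0.28q) dq = 2.38×25.7015 + ½×0.28×25.7015² = 153.6490.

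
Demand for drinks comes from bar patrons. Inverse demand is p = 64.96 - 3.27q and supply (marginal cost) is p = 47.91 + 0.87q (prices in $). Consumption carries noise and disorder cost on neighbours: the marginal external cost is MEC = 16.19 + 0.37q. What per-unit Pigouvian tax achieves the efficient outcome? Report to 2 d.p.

Social marginal benefit = demand − MEC = 48.77 - 3.64q.
Set SMB = MC: 48.77 - 3.64q = 47.91 + 0.87q → q* = 0.1907.
The Pigouvian tax equals MEC at q*: 16.19 + 0.37×0.1907 = 16.2606.

tax = $16.26 per unit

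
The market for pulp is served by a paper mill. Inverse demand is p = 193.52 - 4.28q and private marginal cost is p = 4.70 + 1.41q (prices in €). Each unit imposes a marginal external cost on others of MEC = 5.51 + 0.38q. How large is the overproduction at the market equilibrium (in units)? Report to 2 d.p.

2.99 units

Market equilibrium (private): 4.70 + 1.41q = 193.52 - 4.28q → q_m = 33.1845.
Social marginal cost = private MC + MEC = 10.21 + 1.79q.
Set SMC = demand: 10.21 + 1.79q = 193.52 - 4.28q → q* = 30.1993.
Gap = |33.1845 − 30.1993| = 2.9852.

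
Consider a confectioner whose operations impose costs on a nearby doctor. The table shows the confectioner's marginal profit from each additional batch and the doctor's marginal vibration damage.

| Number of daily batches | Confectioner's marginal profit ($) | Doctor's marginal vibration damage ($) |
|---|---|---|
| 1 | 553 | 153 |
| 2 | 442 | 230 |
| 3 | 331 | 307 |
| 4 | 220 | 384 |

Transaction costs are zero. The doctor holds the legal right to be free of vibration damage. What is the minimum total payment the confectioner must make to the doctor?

$690

Efficient level: marginal profit ≥ marginal vibration damage through level 3, so k* = 3.
With the doctor holding the right, the confectioner must at least compensate total damage at k*: 153 + 230 + 307 = 690.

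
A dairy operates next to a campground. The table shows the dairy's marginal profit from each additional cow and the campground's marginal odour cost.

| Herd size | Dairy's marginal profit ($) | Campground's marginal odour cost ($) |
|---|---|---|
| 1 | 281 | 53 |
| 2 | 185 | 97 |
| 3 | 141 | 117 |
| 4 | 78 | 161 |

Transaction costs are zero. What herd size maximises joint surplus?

Bargaining reaches the level where marginal profit last exceeds marginal odour cost.
That holds through level 3 (141 ≥ 117) but not at 4 (78 < 161).

3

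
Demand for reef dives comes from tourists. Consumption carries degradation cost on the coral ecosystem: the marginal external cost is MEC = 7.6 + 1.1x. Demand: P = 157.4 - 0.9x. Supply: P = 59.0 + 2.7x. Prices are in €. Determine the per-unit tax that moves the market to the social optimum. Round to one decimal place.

Social marginal benefit = demand − MEC = 149.8 - 2.0x.
Set SMB = MC: 149.8 - 2.0x = 59.0 + 2.7x → x* = 19.3191.
The Pigouvian tax equals MEC at x*: 7.6 + 1.1×19.3191 = 28.8510.

tax = €28.9 per unit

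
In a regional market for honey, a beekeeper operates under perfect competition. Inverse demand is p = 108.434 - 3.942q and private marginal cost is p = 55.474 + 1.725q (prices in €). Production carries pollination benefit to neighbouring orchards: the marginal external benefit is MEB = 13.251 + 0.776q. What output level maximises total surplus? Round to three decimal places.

q* = 13.537

Social marginal cost = private MC − MEB = 42.223 + 0.949q.
Set SMC = demand: 42.223 + 0.949q = 108.434 - 3.942q → q* = 13.5373.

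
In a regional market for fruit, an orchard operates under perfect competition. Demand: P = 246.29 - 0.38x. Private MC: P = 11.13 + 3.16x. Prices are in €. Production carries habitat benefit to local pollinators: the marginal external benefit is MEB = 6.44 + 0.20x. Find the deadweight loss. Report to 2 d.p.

DWL = €58.25

Market equilibrium (private): 11.13 + 3.16x = 246.29 - 0.38x → x_m = 66.4294.
Social marginal cost = private MC − MEB = 4.69 + 2.96x.
Set SMC = demand: 4.69 + 2.96x = 246.29 - 0.38x → x* = 72.3353.
Between x* and x_m the wedge demand − SMC runs linearly from 0 to MEB(x_m), so the loss is a triangle.
DWL = ½ × 5.9059 × 19.7259 = 58.2496.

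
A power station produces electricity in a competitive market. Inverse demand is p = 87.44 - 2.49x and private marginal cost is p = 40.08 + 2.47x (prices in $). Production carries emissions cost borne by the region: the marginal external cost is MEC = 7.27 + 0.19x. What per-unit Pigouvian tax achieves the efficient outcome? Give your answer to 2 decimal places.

tax = $8.75 per unit

Social marginal cost = private MC + MEC = 47.35 + 2.66x.
Set SMC = demand: 47.35 + 2.66x = 87.44 - 2.49x → x* = 7.7845.
The Pigouvian tax equals MEC at x*: 7.27 + 0.19×7.7845 = 8.7491.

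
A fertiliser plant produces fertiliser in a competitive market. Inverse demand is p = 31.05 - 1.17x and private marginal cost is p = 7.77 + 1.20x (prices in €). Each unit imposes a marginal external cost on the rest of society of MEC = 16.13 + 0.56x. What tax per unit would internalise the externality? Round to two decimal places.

Social marginal cost = private MC + MEC = 23.90 + 1.76x.
Set SMC = demand: 23.90 + 1.76x = 31.05 - 1.17x → x* = 2.4403.
The Pigouvian tax equals MEC at x*: 16.13 + 0.56×2.4403 = 17.4966.

tax = €17.50 per unit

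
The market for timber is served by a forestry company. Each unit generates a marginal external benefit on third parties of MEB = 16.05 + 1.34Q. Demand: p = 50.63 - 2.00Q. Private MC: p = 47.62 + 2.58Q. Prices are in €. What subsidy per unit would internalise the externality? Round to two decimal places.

subsidy = €23.93 per unit

Social marginal cost = private MC − MEB = 31.57 + 1.24Q.
Set SMC = demand: 31.57 + 1.24Q = 50.63 - 2.00Q → Q* = 5.8827.
The Pigouvian subsidy equals MEB at Q*: 16.05 + 1.34×5.8827 = 23.9328.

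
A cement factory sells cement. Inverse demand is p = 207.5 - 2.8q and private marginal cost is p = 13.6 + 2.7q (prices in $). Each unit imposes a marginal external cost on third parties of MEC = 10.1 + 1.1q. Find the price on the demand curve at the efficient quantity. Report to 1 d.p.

P = $129.5

Social marginal cost = private MC + MEC = 23.7 + 3.8q.
Set SMC = demand: 23.7 + 3.8q = 207.5 - 2.8q → q* = 27.8485.
Consumer price on the demand curve at q*: 207.5 − 2.8×27.8485 = 129.5242.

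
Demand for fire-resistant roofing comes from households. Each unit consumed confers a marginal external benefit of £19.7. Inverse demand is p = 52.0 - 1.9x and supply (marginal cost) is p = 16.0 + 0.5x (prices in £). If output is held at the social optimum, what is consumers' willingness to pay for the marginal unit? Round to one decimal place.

Social marginal benefit = demand + MEB = 71.7 - 1.9x.
Set SMB = MC: 71.7 - 1.9x = 16.0 + 0.5x → x* = 23.2083.
Consumer price on the demand curve at x*: 52.0 − 1.9×23.2083 = 7.9042.

P = £7.9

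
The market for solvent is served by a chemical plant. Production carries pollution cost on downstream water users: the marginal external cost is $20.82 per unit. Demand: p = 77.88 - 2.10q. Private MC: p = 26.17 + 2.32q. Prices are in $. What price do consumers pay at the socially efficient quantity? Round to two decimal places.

P = $63.20

Social marginal cost = private MC + MEC = 46.99 + 2.32q.
Set SMC = demand: 46.99 + 2.32q = 77.88 - 2.10q → q* = 6.9887.
Consumer price on the demand curve at q*: 77.88 − 2.10×6.9887 = 63.2037.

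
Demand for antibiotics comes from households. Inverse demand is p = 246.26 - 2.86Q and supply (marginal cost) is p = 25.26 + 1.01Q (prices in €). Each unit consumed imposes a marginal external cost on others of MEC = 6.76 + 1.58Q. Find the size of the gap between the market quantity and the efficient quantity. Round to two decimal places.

17.80 units

Market equilibrium (private): 25.26 + 1.01Q = 246.26 - 2.86Q → Q_m = 57.1059.
Social marginal benefit = demand − MEC = 239.50 - 4.44Q.
Set SMB = MC: 239.50 - 4.44Q = 25.26 + 1.01Q → Q* = 39.3101.
Gap = |57.1059 − 39.3101| = 17.7958.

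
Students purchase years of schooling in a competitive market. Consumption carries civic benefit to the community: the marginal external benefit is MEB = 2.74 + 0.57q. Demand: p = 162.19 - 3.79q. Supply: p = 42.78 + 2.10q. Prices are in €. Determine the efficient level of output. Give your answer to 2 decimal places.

Social marginal benefit = demand + MEB = 164.93 - 3.22q.
Set SMB = MC: 164.93 - 3.22q = 42.78 + 2.10q → q* = 22.9605.

q* = 22.96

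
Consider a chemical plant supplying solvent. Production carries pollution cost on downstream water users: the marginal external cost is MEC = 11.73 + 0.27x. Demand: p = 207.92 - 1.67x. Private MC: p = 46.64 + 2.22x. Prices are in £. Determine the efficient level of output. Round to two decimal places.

x* = 35.95

Social marginal cost = private MC + MEC = 58.37 + 2.49x.
Set SMC = demand: 58.37 + 2.49x = 207.92 - 1.67x → x* = 35.9495.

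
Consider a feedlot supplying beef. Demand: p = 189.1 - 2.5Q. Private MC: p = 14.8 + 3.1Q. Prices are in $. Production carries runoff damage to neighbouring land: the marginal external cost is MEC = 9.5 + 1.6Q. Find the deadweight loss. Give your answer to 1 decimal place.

Market equilibrium (private): 14.8 + 3.1Q = 189.1 - 2.5Q → Q_m = 31.1250.
Social marginal cost = private MC + MEC = 24.3 + 4.7Q.
Set SMC = demand: 24.3 + 4.7Q = 189.1 - 2.5Q → Q* = 22.8889.
Between Q* and Q_m the wedge SMC − demand runs linearly from 0 to MEC(Q_m), so the loss is a triangle.
DWL = ½ × 8.2361 × 59.3000 = 244.2004.

DWL = $244.2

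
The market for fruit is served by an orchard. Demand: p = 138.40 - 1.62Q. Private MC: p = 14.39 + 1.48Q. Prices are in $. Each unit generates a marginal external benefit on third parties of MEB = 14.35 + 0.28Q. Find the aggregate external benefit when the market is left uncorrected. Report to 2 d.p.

Market equilibrium (private): 14.39 + 1.48Q = 138.40 - 1.62Q → Q_m = 40.0032.
Total external benefit = ∫₀^{Q_m} (14.35 + 0.28Q) dQ = 14.35×40.0032 + ½×0.28×40.0032² = 798.0818.

$798.08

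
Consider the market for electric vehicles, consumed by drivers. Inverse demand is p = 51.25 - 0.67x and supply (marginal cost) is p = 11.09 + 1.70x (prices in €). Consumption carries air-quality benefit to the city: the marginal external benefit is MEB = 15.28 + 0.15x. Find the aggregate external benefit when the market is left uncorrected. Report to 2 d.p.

Market equilibrium (private): 11.09 + 1.70x = 51.25 - 0.67x → x_m = 16.9451.
Total external benefit = ∫₀^{x_m} (15.28 + 0.15x) dx = 15.28×16.9451 + ½×0.15×16.9451² = 280.4564.

€280.46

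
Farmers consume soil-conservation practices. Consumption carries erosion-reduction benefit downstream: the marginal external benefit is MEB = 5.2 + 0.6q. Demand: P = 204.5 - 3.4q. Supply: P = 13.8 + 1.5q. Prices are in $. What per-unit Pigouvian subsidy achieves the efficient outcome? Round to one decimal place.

Social marginal benefit = demand + MEB = 209.7 - 2.8q.
Set SMB = MC: 209.7 - 2.8q = 13.8 + 1.5q → q* = 45.5581.
The Pigouvian subsidy equals MEB at q*: 5.2 + 0.6×45.5581 = 32.5349.

subsidy = $32.5 per unit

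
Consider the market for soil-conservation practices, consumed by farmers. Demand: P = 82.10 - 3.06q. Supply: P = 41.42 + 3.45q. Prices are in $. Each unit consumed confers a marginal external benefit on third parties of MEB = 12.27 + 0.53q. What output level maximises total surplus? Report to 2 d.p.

q* = 8.85

Social marginal benefit = demand + MEB = 94.37 - 2.53q.
Set SMB = MC: 94.37 - 2.53q = 41.42 + 3.45q → q* = 8.8545.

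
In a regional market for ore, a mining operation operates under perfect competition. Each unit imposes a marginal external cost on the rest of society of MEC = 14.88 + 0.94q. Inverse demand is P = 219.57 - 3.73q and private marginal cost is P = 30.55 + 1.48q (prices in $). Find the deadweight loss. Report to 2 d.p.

DWL = $195.07

Market equilibrium (private): 30.55 + 1.48q = 219.57 - 3.73q → q_m = 36.2802.
Social marginal cost = private MC + MEC = 45.43 + 2.42q.
Set SMC = demand: 45.43 + 2.42q = 219.57 - 3.73q → q* = 28.3154.
The loss is the area between SMC and demand from q* to q_m; with linear curves that's a triangle of height MEC(q_m).
DWL = ½ × 7.9648 × 48.9834 = 195.0715.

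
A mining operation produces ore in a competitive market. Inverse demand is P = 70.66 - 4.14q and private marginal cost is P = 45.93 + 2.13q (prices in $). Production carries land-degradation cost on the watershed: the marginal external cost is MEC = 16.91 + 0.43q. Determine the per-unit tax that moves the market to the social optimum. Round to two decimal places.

Social marginal cost = private MC + MEC = 62.84 + 2.56q.
Set SMC = demand: 62.84 + 2.56q = 70.66 - 4.14q → q* = 1.1672.
The Pigouvian tax equals MEC at q*: 16.91 + 0.43×1.1672 = 17.4119.

tax = $17.41 per unit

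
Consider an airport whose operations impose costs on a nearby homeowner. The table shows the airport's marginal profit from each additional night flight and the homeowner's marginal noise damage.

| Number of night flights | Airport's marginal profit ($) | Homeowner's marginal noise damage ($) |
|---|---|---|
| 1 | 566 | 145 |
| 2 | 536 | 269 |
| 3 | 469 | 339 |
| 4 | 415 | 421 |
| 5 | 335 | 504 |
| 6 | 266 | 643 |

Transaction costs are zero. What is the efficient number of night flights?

Bargaining reaches the level where marginal profit last exceeds marginal noise damage.
That holds through level 3 (469 ≥ 339) but not at 4 (415 < 421).

3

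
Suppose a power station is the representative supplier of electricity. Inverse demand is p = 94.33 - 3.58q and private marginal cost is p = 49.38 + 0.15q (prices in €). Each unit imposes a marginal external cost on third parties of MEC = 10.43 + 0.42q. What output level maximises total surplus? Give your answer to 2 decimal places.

Social marginal cost = private MC + MEC = 59.81 + 0.57q.
Set SMC = demand: 59.81 + 0.57q = 94.33 - 3.58q → q* = 8.3181.

q* = 8.32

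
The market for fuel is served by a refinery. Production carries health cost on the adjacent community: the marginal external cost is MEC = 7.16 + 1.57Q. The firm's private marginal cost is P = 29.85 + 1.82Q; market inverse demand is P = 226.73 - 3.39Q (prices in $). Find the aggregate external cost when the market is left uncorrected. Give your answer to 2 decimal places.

Market equilibrium (private): 29.85 + 1.82Q = 226.73 - 3.39Q → Q_m = 37.7889.
Total external cost = ∫₀^{Q_m} (7.16 + 1.57Q) dQ = 7.16×37.7889 + ½×1.57×37.7889² = 1391.5493.

$1391.55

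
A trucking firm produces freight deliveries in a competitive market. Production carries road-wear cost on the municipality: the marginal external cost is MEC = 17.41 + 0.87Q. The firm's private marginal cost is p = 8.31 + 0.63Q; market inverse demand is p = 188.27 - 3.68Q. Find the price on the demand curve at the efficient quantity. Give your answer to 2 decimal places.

Social marginal cost = private MC + MEC = 25.72 + 1.50Q.
Set SMC = demand: 25.72 + 1.50Q = 188.27 - 3.68Q → Q* = 31.3803.
Consumer price on the demand curve at Q*: 188.27 − 3.68×31.3803 = 72.7905.

P = 72.79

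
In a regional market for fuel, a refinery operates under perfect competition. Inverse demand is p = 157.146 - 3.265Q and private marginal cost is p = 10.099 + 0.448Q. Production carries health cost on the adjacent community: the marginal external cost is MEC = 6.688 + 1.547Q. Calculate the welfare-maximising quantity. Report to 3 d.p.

Q* = 26.684

Social marginal cost = private MC + MEC = 16.787 + 1.995Q.
Set SMC = demand: 16.787 + 1.995Q = 157.146 - 3.265Q → Q* = 26.6842.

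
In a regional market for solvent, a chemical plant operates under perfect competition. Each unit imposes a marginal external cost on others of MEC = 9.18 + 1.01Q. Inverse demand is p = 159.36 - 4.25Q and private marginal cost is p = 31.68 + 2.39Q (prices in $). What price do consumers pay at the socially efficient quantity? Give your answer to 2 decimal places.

Social marginal cost = private MC + MEC = 40.86 + 3.40Q.
Set SMC = demand: 40.86 + 3.40Q = 159.36 - 4.25Q → Q* = 15.4902.
Consumer price on the demand curve at Q*: 159.36 − 4.25×15.4902 = 93.5267.

P = $93.53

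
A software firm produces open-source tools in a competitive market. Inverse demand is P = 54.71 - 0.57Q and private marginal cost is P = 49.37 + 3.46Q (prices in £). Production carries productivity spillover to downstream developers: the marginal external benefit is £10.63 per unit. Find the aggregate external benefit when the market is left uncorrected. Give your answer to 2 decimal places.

£14.09

Market equilibrium (private): 49.37 + 3.46Q = 54.71 - 0.57Q → Q_m = 1.3251.
Total external benefit = MEB × Q_m = 10.63 × 1.3251 = 14.0858.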